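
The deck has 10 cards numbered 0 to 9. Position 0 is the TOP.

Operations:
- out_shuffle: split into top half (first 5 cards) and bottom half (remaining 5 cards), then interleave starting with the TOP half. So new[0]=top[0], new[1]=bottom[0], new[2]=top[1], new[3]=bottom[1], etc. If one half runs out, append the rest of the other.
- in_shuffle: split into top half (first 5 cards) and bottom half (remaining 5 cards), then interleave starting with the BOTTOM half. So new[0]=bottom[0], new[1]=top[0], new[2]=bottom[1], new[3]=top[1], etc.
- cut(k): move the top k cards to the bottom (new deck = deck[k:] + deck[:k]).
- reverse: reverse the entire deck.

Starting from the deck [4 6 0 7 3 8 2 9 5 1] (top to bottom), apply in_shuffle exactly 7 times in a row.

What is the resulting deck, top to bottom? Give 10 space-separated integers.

Answer: 9 3 6 1 2 7 4 5 8 0

Derivation:
After op 1 (in_shuffle): [8 4 2 6 9 0 5 7 1 3]
After op 2 (in_shuffle): [0 8 5 4 7 2 1 6 3 9]
After op 3 (in_shuffle): [2 0 1 8 6 5 3 4 9 7]
After op 4 (in_shuffle): [5 2 3 0 4 1 9 8 7 6]
After op 5 (in_shuffle): [1 5 9 2 8 3 7 0 6 4]
After op 6 (in_shuffle): [3 1 7 5 0 9 6 2 4 8]
After op 7 (in_shuffle): [9 3 6 1 2 7 4 5 8 0]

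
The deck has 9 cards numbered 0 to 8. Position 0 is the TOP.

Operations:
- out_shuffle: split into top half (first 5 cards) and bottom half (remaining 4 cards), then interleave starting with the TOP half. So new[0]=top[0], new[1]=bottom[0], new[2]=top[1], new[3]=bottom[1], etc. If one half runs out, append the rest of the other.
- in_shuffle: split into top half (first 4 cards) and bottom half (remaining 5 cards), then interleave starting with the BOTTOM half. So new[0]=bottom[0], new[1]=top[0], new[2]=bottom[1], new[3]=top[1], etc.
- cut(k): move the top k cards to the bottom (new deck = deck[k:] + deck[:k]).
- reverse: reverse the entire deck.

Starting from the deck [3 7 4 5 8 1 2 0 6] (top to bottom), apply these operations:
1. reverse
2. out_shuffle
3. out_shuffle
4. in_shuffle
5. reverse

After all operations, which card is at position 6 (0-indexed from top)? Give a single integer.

Answer: 3

Derivation:
After op 1 (reverse): [6 0 2 1 8 5 4 7 3]
After op 2 (out_shuffle): [6 5 0 4 2 7 1 3 8]
After op 3 (out_shuffle): [6 7 5 1 0 3 4 8 2]
After op 4 (in_shuffle): [0 6 3 7 4 5 8 1 2]
After op 5 (reverse): [2 1 8 5 4 7 3 6 0]
Position 6: card 3.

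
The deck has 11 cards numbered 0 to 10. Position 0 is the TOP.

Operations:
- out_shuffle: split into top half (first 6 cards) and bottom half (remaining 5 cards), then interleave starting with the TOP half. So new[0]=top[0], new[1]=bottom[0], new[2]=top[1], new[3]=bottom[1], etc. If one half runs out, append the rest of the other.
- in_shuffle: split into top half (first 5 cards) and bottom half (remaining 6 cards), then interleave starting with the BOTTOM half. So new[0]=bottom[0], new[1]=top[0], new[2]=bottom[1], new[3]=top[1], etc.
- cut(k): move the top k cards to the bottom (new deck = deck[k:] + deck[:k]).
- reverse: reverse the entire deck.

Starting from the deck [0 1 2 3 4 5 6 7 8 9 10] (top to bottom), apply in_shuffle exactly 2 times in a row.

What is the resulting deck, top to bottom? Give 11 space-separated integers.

Answer: 2 5 8 0 3 6 9 1 4 7 10

Derivation:
After op 1 (in_shuffle): [5 0 6 1 7 2 8 3 9 4 10]
After op 2 (in_shuffle): [2 5 8 0 3 6 9 1 4 7 10]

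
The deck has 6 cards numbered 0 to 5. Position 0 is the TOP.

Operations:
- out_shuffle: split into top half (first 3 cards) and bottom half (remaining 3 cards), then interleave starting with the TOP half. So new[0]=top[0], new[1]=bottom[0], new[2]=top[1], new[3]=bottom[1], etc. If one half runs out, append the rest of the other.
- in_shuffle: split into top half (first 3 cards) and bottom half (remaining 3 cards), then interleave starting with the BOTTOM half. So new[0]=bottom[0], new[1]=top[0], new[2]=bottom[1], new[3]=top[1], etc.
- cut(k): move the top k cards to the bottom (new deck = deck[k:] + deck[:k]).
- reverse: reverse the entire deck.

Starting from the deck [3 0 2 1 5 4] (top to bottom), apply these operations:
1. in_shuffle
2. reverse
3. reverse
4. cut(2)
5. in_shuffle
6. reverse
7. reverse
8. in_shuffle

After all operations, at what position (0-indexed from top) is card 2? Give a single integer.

Answer: 1

Derivation:
After op 1 (in_shuffle): [1 3 5 0 4 2]
After op 2 (reverse): [2 4 0 5 3 1]
After op 3 (reverse): [1 3 5 0 4 2]
After op 4 (cut(2)): [5 0 4 2 1 3]
After op 5 (in_shuffle): [2 5 1 0 3 4]
After op 6 (reverse): [4 3 0 1 5 2]
After op 7 (reverse): [2 5 1 0 3 4]
After op 8 (in_shuffle): [0 2 3 5 4 1]
Card 2 is at position 1.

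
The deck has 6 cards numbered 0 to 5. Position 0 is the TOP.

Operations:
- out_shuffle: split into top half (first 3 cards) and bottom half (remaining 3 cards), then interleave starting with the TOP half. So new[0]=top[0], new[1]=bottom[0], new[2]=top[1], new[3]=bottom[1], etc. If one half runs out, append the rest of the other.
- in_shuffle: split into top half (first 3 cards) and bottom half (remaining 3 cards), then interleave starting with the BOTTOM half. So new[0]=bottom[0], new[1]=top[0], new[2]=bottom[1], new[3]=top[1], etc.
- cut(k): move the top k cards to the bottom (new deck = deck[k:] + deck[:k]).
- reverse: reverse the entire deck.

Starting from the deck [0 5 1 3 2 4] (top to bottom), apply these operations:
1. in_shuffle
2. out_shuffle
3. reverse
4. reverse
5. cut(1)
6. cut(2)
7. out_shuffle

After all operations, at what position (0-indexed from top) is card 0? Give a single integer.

Answer: 5

Derivation:
After op 1 (in_shuffle): [3 0 2 5 4 1]
After op 2 (out_shuffle): [3 5 0 4 2 1]
After op 3 (reverse): [1 2 4 0 5 3]
After op 4 (reverse): [3 5 0 4 2 1]
After op 5 (cut(1)): [5 0 4 2 1 3]
After op 6 (cut(2)): [4 2 1 3 5 0]
After op 7 (out_shuffle): [4 3 2 5 1 0]
Card 0 is at position 5.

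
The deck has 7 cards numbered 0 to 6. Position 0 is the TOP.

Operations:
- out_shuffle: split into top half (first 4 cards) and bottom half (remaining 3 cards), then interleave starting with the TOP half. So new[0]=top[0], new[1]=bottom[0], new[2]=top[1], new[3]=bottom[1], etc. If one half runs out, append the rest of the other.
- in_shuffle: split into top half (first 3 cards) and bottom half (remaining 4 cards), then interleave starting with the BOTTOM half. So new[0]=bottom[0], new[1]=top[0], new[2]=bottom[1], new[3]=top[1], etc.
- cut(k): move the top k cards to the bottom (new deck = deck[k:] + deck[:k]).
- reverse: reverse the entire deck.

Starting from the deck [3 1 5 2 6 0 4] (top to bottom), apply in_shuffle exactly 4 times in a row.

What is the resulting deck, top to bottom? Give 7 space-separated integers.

After op 1 (in_shuffle): [2 3 6 1 0 5 4]
After op 2 (in_shuffle): [1 2 0 3 5 6 4]
After op 3 (in_shuffle): [3 1 5 2 6 0 4]
After op 4 (in_shuffle): [2 3 6 1 0 5 4]

Answer: 2 3 6 1 0 5 4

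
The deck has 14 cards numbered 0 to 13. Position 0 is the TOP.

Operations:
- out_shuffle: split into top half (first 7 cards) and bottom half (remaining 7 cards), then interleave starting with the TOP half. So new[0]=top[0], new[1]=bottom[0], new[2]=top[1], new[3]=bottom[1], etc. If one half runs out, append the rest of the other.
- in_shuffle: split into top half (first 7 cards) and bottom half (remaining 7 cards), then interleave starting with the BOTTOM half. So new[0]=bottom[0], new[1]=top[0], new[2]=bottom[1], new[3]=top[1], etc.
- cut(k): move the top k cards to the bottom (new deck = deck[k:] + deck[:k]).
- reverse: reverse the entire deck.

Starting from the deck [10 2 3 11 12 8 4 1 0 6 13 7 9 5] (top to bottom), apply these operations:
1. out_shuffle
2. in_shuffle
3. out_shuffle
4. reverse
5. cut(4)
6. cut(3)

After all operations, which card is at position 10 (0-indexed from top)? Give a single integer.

After op 1 (out_shuffle): [10 1 2 0 3 6 11 13 12 7 8 9 4 5]
After op 2 (in_shuffle): [13 10 12 1 7 2 8 0 9 3 4 6 5 11]
After op 3 (out_shuffle): [13 0 10 9 12 3 1 4 7 6 2 5 8 11]
After op 4 (reverse): [11 8 5 2 6 7 4 1 3 12 9 10 0 13]
After op 5 (cut(4)): [6 7 4 1 3 12 9 10 0 13 11 8 5 2]
After op 6 (cut(3)): [1 3 12 9 10 0 13 11 8 5 2 6 7 4]
Position 10: card 2.

Answer: 2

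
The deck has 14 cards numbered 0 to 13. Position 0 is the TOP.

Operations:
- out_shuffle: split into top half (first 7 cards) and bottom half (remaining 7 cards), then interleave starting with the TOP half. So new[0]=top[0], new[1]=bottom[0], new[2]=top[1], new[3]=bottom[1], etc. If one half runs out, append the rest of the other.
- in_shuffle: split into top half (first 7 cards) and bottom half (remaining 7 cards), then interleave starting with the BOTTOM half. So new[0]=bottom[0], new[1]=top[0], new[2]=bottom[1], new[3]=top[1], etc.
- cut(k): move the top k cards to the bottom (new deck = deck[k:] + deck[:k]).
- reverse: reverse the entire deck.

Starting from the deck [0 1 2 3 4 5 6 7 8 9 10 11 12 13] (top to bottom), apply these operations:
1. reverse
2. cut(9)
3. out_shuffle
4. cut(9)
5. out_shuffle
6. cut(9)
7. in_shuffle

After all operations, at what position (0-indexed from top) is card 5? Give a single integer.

Answer: 12

Derivation:
After op 1 (reverse): [13 12 11 10 9 8 7 6 5 4 3 2 1 0]
After op 2 (cut(9)): [4 3 2 1 0 13 12 11 10 9 8 7 6 5]
After op 3 (out_shuffle): [4 11 3 10 2 9 1 8 0 7 13 6 12 5]
After op 4 (cut(9)): [7 13 6 12 5 4 11 3 10 2 9 1 8 0]
After op 5 (out_shuffle): [7 3 13 10 6 2 12 9 5 1 4 8 11 0]
After op 6 (cut(9)): [1 4 8 11 0 7 3 13 10 6 2 12 9 5]
After op 7 (in_shuffle): [13 1 10 4 6 8 2 11 12 0 9 7 5 3]
Card 5 is at position 12.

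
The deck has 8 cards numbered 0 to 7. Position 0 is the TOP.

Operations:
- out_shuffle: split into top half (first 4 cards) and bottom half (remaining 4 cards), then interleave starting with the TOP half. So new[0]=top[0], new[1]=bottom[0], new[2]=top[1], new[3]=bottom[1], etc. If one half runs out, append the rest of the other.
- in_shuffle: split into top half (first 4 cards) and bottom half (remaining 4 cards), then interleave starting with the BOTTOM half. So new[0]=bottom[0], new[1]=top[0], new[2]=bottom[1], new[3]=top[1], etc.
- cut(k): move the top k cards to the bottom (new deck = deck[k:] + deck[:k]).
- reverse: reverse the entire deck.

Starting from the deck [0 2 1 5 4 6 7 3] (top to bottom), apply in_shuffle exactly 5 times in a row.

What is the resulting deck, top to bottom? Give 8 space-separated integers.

Answer: 2 5 6 3 0 1 4 7

Derivation:
After op 1 (in_shuffle): [4 0 6 2 7 1 3 5]
After op 2 (in_shuffle): [7 4 1 0 3 6 5 2]
After op 3 (in_shuffle): [3 7 6 4 5 1 2 0]
After op 4 (in_shuffle): [5 3 1 7 2 6 0 4]
After op 5 (in_shuffle): [2 5 6 3 0 1 4 7]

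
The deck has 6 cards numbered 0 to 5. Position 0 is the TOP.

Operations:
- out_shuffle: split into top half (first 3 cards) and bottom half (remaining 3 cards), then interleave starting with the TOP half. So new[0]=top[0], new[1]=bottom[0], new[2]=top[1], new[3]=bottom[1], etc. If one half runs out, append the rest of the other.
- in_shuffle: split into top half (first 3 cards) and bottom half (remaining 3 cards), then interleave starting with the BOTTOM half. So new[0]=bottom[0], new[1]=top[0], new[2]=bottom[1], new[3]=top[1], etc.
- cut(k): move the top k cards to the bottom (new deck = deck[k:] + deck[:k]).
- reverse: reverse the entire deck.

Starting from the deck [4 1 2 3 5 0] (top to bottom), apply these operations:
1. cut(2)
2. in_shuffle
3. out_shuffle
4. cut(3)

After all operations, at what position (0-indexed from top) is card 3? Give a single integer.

After op 1 (cut(2)): [2 3 5 0 4 1]
After op 2 (in_shuffle): [0 2 4 3 1 5]
After op 3 (out_shuffle): [0 3 2 1 4 5]
After op 4 (cut(3)): [1 4 5 0 3 2]
Card 3 is at position 4.

Answer: 4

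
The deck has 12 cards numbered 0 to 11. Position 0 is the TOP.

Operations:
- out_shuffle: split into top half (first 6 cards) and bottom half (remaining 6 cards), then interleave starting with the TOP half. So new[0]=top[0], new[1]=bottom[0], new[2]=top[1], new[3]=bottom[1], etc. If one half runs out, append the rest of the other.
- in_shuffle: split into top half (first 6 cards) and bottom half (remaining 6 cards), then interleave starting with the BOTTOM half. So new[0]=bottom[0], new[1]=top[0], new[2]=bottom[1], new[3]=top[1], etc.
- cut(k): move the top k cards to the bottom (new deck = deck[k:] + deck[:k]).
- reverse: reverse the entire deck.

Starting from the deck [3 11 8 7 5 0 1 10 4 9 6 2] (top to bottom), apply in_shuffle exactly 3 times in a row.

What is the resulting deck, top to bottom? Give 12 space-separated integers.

Answer: 5 9 11 1 2 7 4 3 0 6 8 10

Derivation:
After op 1 (in_shuffle): [1 3 10 11 4 8 9 7 6 5 2 0]
After op 2 (in_shuffle): [9 1 7 3 6 10 5 11 2 4 0 8]
After op 3 (in_shuffle): [5 9 11 1 2 7 4 3 0 6 8 10]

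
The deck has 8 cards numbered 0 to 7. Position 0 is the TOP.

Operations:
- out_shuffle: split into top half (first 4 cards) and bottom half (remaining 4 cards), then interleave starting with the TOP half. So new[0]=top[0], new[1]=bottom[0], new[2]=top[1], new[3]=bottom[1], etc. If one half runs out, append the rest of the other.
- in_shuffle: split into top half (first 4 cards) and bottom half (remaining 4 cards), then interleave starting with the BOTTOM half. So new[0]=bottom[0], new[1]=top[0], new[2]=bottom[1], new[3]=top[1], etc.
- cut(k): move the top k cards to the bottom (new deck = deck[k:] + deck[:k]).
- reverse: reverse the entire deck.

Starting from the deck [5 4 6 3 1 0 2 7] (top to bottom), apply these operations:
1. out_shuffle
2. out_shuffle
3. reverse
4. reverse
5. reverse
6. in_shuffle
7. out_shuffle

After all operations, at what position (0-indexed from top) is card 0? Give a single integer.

After op 1 (out_shuffle): [5 1 4 0 6 2 3 7]
After op 2 (out_shuffle): [5 6 1 2 4 3 0 7]
After op 3 (reverse): [7 0 3 4 2 1 6 5]
After op 4 (reverse): [5 6 1 2 4 3 0 7]
After op 5 (reverse): [7 0 3 4 2 1 6 5]
After op 6 (in_shuffle): [2 7 1 0 6 3 5 4]
After op 7 (out_shuffle): [2 6 7 3 1 5 0 4]
Card 0 is at position 6.

Answer: 6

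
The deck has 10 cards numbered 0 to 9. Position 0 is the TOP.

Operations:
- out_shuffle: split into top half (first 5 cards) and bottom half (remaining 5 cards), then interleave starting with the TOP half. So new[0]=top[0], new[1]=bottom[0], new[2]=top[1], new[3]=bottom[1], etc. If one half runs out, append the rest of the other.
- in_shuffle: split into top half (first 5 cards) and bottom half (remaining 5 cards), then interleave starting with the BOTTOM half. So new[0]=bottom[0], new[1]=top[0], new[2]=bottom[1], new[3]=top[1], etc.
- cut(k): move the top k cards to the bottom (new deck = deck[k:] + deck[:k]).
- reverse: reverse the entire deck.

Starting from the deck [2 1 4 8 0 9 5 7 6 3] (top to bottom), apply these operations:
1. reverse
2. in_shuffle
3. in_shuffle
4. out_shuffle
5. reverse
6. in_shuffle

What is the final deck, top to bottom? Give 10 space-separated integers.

Answer: 1 4 2 5 0 9 8 3 7 6

Derivation:
After op 1 (reverse): [3 6 7 5 9 0 8 4 1 2]
After op 2 (in_shuffle): [0 3 8 6 4 7 1 5 2 9]
After op 3 (in_shuffle): [7 0 1 3 5 8 2 6 9 4]
After op 4 (out_shuffle): [7 8 0 2 1 6 3 9 5 4]
After op 5 (reverse): [4 5 9 3 6 1 2 0 8 7]
After op 6 (in_shuffle): [1 4 2 5 0 9 8 3 7 6]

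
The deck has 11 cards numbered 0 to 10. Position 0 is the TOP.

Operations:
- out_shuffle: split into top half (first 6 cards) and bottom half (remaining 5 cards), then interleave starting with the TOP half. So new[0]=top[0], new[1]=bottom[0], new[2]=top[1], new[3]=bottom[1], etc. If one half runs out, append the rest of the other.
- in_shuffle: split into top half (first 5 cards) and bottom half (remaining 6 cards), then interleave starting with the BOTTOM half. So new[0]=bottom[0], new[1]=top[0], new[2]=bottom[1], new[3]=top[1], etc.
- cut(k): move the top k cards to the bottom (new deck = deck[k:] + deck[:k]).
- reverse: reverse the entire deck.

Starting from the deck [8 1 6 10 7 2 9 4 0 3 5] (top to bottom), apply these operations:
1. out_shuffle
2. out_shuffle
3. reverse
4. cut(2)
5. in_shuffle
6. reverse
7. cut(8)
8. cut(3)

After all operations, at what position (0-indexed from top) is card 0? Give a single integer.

After op 1 (out_shuffle): [8 9 1 4 6 0 10 3 7 5 2]
After op 2 (out_shuffle): [8 10 9 3 1 7 4 5 6 2 0]
After op 3 (reverse): [0 2 6 5 4 7 1 3 9 10 8]
After op 4 (cut(2)): [6 5 4 7 1 3 9 10 8 0 2]
After op 5 (in_shuffle): [3 6 9 5 10 4 8 7 0 1 2]
After op 6 (reverse): [2 1 0 7 8 4 10 5 9 6 3]
After op 7 (cut(8)): [9 6 3 2 1 0 7 8 4 10 5]
After op 8 (cut(3)): [2 1 0 7 8 4 10 5 9 6 3]
Card 0 is at position 2.

Answer: 2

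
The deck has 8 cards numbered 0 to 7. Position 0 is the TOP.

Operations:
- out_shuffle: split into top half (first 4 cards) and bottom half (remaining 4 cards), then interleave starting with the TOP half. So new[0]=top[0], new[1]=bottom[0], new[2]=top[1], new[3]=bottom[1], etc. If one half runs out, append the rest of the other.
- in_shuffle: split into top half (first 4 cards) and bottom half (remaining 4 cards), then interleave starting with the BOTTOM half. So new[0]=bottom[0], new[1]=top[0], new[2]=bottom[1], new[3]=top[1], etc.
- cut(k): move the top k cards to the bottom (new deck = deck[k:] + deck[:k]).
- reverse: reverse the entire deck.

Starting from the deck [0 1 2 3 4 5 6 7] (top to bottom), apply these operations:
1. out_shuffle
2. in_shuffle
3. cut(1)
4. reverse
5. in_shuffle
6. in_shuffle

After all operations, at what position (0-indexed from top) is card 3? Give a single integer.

After op 1 (out_shuffle): [0 4 1 5 2 6 3 7]
After op 2 (in_shuffle): [2 0 6 4 3 1 7 5]
After op 3 (cut(1)): [0 6 4 3 1 7 5 2]
After op 4 (reverse): [2 5 7 1 3 4 6 0]
After op 5 (in_shuffle): [3 2 4 5 6 7 0 1]
After op 6 (in_shuffle): [6 3 7 2 0 4 1 5]
Card 3 is at position 1.

Answer: 1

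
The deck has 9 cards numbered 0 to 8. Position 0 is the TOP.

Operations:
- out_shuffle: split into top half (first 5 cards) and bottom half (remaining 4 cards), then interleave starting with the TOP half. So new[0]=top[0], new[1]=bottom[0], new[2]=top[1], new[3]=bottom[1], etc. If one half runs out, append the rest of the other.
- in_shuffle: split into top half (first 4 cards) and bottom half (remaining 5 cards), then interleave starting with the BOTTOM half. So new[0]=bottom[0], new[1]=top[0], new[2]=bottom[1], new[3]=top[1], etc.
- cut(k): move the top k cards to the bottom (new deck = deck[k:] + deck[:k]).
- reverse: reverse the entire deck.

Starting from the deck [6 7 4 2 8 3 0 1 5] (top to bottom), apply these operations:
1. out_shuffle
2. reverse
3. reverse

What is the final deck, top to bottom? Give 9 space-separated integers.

Answer: 6 3 7 0 4 1 2 5 8

Derivation:
After op 1 (out_shuffle): [6 3 7 0 4 1 2 5 8]
After op 2 (reverse): [8 5 2 1 4 0 7 3 6]
After op 3 (reverse): [6 3 7 0 4 1 2 5 8]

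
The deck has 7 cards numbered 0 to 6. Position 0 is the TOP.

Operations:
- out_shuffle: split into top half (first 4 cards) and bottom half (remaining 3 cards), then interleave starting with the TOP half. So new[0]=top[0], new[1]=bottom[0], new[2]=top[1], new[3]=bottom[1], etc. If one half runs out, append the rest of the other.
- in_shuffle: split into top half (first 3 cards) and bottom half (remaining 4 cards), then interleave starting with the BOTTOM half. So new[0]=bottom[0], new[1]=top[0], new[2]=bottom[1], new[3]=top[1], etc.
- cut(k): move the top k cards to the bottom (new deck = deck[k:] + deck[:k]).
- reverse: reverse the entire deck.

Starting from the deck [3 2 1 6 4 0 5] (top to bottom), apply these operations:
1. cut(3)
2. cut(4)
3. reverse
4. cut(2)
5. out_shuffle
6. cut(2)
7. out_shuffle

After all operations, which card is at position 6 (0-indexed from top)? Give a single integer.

After op 1 (cut(3)): [6 4 0 5 3 2 1]
After op 2 (cut(4)): [3 2 1 6 4 0 5]
After op 3 (reverse): [5 0 4 6 1 2 3]
After op 4 (cut(2)): [4 6 1 2 3 5 0]
After op 5 (out_shuffle): [4 3 6 5 1 0 2]
After op 6 (cut(2)): [6 5 1 0 2 4 3]
After op 7 (out_shuffle): [6 2 5 4 1 3 0]
Position 6: card 0.

Answer: 0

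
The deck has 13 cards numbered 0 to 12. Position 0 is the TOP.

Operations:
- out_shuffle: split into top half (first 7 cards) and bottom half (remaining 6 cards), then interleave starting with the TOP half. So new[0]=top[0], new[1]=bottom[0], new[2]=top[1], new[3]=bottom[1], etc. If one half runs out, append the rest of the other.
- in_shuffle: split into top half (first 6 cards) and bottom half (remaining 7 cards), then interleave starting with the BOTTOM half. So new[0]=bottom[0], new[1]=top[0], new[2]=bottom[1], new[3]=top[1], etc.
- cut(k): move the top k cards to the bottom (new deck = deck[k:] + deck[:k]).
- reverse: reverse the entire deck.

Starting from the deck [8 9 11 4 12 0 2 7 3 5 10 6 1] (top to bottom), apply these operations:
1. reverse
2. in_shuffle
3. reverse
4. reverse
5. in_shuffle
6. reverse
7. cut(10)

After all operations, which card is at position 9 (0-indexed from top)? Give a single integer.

After op 1 (reverse): [1 6 10 5 3 7 2 0 12 4 11 9 8]
After op 2 (in_shuffle): [2 1 0 6 12 10 4 5 11 3 9 7 8]
After op 3 (reverse): [8 7 9 3 11 5 4 10 12 6 0 1 2]
After op 4 (reverse): [2 1 0 6 12 10 4 5 11 3 9 7 8]
After op 5 (in_shuffle): [4 2 5 1 11 0 3 6 9 12 7 10 8]
After op 6 (reverse): [8 10 7 12 9 6 3 0 11 1 5 2 4]
After op 7 (cut(10)): [5 2 4 8 10 7 12 9 6 3 0 11 1]
Position 9: card 3.

Answer: 3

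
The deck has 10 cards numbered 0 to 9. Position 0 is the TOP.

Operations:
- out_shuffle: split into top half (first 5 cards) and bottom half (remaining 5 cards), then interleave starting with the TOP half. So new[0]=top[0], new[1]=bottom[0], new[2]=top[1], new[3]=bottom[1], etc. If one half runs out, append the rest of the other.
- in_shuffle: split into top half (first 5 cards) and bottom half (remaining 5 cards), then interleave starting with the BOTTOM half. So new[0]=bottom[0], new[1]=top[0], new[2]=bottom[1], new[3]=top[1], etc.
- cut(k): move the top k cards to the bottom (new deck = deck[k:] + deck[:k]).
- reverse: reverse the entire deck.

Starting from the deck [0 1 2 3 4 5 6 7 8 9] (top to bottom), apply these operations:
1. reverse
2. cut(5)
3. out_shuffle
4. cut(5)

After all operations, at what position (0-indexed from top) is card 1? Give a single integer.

Answer: 1

Derivation:
After op 1 (reverse): [9 8 7 6 5 4 3 2 1 0]
After op 2 (cut(5)): [4 3 2 1 0 9 8 7 6 5]
After op 3 (out_shuffle): [4 9 3 8 2 7 1 6 0 5]
After op 4 (cut(5)): [7 1 6 0 5 4 9 3 8 2]
Card 1 is at position 1.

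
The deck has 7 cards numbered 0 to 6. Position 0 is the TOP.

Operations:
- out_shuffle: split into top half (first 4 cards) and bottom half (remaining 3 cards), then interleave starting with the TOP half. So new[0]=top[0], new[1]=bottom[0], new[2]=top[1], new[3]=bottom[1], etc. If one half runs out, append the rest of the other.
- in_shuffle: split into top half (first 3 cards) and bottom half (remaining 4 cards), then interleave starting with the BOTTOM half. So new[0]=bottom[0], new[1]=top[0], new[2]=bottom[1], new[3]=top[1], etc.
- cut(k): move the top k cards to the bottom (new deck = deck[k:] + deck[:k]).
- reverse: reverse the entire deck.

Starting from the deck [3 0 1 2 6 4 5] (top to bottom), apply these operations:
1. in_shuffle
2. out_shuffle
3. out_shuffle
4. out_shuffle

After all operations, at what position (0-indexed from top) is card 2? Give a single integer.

After op 1 (in_shuffle): [2 3 6 0 4 1 5]
After op 2 (out_shuffle): [2 4 3 1 6 5 0]
After op 3 (out_shuffle): [2 6 4 5 3 0 1]
After op 4 (out_shuffle): [2 3 6 0 4 1 5]
Card 2 is at position 0.

Answer: 0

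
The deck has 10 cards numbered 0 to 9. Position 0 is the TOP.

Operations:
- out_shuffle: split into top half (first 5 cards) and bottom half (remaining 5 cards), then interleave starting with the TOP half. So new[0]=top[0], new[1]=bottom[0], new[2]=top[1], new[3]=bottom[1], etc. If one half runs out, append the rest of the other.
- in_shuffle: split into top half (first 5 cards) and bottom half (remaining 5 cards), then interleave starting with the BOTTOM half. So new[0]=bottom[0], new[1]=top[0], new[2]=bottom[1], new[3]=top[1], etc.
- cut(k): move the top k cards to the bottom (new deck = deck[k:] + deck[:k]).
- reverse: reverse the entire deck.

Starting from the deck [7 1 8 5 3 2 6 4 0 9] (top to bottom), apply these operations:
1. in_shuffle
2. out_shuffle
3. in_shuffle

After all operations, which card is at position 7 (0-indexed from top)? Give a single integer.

After op 1 (in_shuffle): [2 7 6 1 4 8 0 5 9 3]
After op 2 (out_shuffle): [2 8 7 0 6 5 1 9 4 3]
After op 3 (in_shuffle): [5 2 1 8 9 7 4 0 3 6]
Position 7: card 0.

Answer: 0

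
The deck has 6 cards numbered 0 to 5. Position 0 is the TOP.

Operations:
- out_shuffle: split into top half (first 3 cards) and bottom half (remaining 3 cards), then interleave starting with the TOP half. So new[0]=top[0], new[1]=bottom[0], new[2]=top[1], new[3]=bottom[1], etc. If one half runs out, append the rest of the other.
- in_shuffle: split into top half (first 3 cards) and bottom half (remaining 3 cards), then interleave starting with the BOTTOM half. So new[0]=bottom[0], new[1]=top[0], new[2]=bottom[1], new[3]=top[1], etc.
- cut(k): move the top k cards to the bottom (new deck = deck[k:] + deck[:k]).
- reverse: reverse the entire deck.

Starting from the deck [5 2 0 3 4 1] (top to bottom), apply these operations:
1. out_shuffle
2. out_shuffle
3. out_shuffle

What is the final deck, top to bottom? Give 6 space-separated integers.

Answer: 5 0 4 2 3 1

Derivation:
After op 1 (out_shuffle): [5 3 2 4 0 1]
After op 2 (out_shuffle): [5 4 3 0 2 1]
After op 3 (out_shuffle): [5 0 4 2 3 1]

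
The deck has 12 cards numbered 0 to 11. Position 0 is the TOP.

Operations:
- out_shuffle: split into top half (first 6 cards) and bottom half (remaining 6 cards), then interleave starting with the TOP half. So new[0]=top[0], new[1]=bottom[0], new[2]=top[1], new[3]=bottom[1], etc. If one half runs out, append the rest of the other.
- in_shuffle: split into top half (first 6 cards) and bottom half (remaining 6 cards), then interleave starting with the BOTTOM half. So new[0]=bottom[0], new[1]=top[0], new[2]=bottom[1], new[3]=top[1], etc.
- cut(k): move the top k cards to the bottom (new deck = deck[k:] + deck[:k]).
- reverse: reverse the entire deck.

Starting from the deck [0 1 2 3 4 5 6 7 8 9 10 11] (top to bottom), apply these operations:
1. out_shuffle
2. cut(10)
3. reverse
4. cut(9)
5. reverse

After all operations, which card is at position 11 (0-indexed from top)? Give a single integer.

After op 1 (out_shuffle): [0 6 1 7 2 8 3 9 4 10 5 11]
After op 2 (cut(10)): [5 11 0 6 1 7 2 8 3 9 4 10]
After op 3 (reverse): [10 4 9 3 8 2 7 1 6 0 11 5]
After op 4 (cut(9)): [0 11 5 10 4 9 3 8 2 7 1 6]
After op 5 (reverse): [6 1 7 2 8 3 9 4 10 5 11 0]
Position 11: card 0.

Answer: 0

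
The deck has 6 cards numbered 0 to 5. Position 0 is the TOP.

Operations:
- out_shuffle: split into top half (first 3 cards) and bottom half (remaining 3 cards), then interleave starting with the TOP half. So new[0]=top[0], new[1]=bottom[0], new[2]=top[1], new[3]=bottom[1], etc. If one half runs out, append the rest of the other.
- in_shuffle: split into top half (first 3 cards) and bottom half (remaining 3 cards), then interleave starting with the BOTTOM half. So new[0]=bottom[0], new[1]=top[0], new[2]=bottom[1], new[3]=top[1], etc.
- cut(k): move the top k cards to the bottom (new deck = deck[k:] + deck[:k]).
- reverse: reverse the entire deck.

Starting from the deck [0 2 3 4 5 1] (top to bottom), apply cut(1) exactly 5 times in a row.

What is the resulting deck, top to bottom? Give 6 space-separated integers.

After op 1 (cut(1)): [2 3 4 5 1 0]
After op 2 (cut(1)): [3 4 5 1 0 2]
After op 3 (cut(1)): [4 5 1 0 2 3]
After op 4 (cut(1)): [5 1 0 2 3 4]
After op 5 (cut(1)): [1 0 2 3 4 5]

Answer: 1 0 2 3 4 5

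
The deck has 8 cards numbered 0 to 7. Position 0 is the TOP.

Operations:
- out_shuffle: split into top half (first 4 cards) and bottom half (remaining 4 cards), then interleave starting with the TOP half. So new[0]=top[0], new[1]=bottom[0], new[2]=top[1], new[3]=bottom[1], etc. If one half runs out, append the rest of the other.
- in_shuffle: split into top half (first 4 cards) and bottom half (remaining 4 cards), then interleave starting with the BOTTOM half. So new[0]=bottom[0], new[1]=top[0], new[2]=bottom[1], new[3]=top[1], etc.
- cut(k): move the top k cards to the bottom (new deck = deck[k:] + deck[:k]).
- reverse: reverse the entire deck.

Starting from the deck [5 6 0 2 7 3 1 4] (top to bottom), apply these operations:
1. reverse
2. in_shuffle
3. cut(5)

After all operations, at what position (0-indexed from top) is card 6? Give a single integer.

After op 1 (reverse): [4 1 3 7 2 0 6 5]
After op 2 (in_shuffle): [2 4 0 1 6 3 5 7]
After op 3 (cut(5)): [3 5 7 2 4 0 1 6]
Card 6 is at position 7.

Answer: 7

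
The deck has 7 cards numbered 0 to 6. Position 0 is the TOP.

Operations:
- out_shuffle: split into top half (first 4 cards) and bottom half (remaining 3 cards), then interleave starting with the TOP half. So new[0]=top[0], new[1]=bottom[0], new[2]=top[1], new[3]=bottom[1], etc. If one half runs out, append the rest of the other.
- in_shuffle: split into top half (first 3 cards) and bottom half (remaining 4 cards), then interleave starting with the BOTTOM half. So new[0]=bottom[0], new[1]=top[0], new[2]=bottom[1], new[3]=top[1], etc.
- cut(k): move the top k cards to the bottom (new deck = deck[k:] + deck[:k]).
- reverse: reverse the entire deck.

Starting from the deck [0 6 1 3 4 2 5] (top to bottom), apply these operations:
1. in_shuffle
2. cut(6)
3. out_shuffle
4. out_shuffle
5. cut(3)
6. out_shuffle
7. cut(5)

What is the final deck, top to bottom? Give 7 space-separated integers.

After op 1 (in_shuffle): [3 0 4 6 2 1 5]
After op 2 (cut(6)): [5 3 0 4 6 2 1]
After op 3 (out_shuffle): [5 6 3 2 0 1 4]
After op 4 (out_shuffle): [5 0 6 1 3 4 2]
After op 5 (cut(3)): [1 3 4 2 5 0 6]
After op 6 (out_shuffle): [1 5 3 0 4 6 2]
After op 7 (cut(5)): [6 2 1 5 3 0 4]

Answer: 6 2 1 5 3 0 4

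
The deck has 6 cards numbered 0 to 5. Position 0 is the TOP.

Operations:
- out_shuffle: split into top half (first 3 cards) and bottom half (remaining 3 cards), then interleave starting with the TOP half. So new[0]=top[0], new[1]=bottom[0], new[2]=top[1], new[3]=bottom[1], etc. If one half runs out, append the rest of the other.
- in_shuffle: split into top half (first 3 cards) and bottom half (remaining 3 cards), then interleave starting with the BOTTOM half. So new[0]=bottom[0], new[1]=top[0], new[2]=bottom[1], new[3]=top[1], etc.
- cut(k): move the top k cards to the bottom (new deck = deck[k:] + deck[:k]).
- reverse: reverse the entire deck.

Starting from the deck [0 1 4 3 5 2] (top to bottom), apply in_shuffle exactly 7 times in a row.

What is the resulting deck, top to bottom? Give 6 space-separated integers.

After op 1 (in_shuffle): [3 0 5 1 2 4]
After op 2 (in_shuffle): [1 3 2 0 4 5]
After op 3 (in_shuffle): [0 1 4 3 5 2]
After op 4 (in_shuffle): [3 0 5 1 2 4]
After op 5 (in_shuffle): [1 3 2 0 4 5]
After op 6 (in_shuffle): [0 1 4 3 5 2]
After op 7 (in_shuffle): [3 0 5 1 2 4]

Answer: 3 0 5 1 2 4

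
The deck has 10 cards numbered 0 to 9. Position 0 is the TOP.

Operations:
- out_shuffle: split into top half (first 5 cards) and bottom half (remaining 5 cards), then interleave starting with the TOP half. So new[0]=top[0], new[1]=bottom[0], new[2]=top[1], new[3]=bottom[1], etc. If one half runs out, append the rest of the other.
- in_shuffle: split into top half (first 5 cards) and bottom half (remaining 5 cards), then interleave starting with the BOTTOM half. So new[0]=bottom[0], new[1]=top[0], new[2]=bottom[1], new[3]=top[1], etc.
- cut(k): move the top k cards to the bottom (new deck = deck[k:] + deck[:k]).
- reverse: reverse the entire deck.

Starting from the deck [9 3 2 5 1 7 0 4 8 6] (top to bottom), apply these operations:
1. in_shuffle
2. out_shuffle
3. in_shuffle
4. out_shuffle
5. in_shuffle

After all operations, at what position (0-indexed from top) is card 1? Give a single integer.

Answer: 4

Derivation:
After op 1 (in_shuffle): [7 9 0 3 4 2 8 5 6 1]
After op 2 (out_shuffle): [7 2 9 8 0 5 3 6 4 1]
After op 3 (in_shuffle): [5 7 3 2 6 9 4 8 1 0]
After op 4 (out_shuffle): [5 9 7 4 3 8 2 1 6 0]
After op 5 (in_shuffle): [8 5 2 9 1 7 6 4 0 3]
Card 1 is at position 4.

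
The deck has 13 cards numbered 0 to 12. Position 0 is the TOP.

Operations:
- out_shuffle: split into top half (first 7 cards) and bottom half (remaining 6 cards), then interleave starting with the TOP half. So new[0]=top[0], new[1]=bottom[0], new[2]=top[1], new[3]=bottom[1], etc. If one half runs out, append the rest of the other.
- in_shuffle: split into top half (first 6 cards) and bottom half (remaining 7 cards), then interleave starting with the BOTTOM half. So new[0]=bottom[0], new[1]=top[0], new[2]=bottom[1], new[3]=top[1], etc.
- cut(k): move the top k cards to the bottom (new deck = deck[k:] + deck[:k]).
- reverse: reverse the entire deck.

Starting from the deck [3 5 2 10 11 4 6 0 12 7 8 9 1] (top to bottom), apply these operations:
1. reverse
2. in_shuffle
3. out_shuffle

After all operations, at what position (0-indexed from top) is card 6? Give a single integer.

After op 1 (reverse): [1 9 8 7 12 0 6 4 11 10 2 5 3]
After op 2 (in_shuffle): [6 1 4 9 11 8 10 7 2 12 5 0 3]
After op 3 (out_shuffle): [6 7 1 2 4 12 9 5 11 0 8 3 10]
Card 6 is at position 0.

Answer: 0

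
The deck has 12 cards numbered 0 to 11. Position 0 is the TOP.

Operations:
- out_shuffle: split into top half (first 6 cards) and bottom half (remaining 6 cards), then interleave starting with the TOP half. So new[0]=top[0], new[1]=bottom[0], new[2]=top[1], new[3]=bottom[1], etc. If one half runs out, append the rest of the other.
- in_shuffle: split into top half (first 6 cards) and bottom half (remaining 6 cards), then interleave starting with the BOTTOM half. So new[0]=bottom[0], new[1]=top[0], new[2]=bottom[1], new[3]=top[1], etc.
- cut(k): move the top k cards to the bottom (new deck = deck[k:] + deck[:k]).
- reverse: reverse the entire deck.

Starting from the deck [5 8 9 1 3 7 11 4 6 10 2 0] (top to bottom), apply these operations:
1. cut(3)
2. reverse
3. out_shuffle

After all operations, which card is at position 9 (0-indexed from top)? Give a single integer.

After op 1 (cut(3)): [1 3 7 11 4 6 10 2 0 5 8 9]
After op 2 (reverse): [9 8 5 0 2 10 6 4 11 7 3 1]
After op 3 (out_shuffle): [9 6 8 4 5 11 0 7 2 3 10 1]
Position 9: card 3.

Answer: 3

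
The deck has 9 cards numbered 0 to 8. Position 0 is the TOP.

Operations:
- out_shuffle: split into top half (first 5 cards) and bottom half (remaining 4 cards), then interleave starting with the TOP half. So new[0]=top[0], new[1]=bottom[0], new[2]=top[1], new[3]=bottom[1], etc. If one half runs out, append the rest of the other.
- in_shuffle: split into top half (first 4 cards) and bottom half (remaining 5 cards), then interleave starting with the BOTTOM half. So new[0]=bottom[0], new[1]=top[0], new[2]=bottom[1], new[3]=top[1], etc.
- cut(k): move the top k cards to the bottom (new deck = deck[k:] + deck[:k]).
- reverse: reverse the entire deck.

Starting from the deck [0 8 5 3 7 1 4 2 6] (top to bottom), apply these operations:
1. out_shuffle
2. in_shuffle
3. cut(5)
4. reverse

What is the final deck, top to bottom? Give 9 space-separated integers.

Answer: 3 1 2 0 5 7 4 6 8

Derivation:
After op 1 (out_shuffle): [0 1 8 4 5 2 3 6 7]
After op 2 (in_shuffle): [5 0 2 1 3 8 6 4 7]
After op 3 (cut(5)): [8 6 4 7 5 0 2 1 3]
After op 4 (reverse): [3 1 2 0 5 7 4 6 8]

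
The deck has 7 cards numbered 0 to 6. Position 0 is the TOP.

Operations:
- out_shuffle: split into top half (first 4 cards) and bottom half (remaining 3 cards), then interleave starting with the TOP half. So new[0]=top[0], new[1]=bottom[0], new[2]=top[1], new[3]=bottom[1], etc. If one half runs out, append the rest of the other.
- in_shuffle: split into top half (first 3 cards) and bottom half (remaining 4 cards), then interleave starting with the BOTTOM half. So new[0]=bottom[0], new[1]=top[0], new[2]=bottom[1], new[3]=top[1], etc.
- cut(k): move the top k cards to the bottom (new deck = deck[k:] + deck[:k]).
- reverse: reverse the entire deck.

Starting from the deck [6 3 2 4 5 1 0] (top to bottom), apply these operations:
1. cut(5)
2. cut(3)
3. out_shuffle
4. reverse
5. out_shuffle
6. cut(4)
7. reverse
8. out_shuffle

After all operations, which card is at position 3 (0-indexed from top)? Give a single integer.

Answer: 3

Derivation:
After op 1 (cut(5)): [1 0 6 3 2 4 5]
After op 2 (cut(3)): [3 2 4 5 1 0 6]
After op 3 (out_shuffle): [3 1 2 0 4 6 5]
After op 4 (reverse): [5 6 4 0 2 1 3]
After op 5 (out_shuffle): [5 2 6 1 4 3 0]
After op 6 (cut(4)): [4 3 0 5 2 6 1]
After op 7 (reverse): [1 6 2 5 0 3 4]
After op 8 (out_shuffle): [1 0 6 3 2 4 5]
Position 3: card 3.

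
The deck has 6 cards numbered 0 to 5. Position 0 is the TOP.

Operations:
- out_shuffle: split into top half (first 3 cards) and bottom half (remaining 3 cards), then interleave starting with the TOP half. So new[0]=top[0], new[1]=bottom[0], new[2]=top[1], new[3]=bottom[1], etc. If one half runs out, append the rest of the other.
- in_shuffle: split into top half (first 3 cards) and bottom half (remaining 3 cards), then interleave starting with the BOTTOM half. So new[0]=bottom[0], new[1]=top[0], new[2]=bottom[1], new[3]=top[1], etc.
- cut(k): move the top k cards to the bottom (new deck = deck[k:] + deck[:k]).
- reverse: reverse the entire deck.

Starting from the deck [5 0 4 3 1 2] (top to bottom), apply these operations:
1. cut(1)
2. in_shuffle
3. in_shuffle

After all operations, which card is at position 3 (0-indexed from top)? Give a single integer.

After op 1 (cut(1)): [0 4 3 1 2 5]
After op 2 (in_shuffle): [1 0 2 4 5 3]
After op 3 (in_shuffle): [4 1 5 0 3 2]
Position 3: card 0.

Answer: 0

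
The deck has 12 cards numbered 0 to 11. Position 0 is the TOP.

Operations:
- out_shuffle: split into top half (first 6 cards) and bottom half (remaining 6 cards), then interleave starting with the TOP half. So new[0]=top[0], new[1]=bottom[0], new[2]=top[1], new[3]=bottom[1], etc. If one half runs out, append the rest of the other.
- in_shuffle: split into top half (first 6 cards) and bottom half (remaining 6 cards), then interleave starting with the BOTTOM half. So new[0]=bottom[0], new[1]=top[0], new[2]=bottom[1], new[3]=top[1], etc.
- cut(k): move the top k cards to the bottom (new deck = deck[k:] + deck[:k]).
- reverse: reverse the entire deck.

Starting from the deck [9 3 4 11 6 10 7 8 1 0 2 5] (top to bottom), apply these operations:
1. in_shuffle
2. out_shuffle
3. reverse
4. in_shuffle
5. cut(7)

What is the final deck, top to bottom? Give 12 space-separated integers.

After op 1 (in_shuffle): [7 9 8 3 1 4 0 11 2 6 5 10]
After op 2 (out_shuffle): [7 0 9 11 8 2 3 6 1 5 4 10]
After op 3 (reverse): [10 4 5 1 6 3 2 8 11 9 0 7]
After op 4 (in_shuffle): [2 10 8 4 11 5 9 1 0 6 7 3]
After op 5 (cut(7)): [1 0 6 7 3 2 10 8 4 11 5 9]

Answer: 1 0 6 7 3 2 10 8 4 11 5 9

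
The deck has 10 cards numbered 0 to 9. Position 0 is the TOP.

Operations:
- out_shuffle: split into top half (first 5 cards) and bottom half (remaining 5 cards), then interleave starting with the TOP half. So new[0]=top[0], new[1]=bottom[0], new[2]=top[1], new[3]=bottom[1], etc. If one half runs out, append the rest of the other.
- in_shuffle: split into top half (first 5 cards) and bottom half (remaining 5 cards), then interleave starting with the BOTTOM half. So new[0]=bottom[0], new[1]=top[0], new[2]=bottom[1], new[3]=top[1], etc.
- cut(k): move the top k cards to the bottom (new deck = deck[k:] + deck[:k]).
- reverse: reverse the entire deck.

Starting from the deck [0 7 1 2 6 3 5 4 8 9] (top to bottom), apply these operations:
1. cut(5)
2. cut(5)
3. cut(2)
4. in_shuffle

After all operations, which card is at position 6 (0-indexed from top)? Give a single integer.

Answer: 0

Derivation:
After op 1 (cut(5)): [3 5 4 8 9 0 7 1 2 6]
After op 2 (cut(5)): [0 7 1 2 6 3 5 4 8 9]
After op 3 (cut(2)): [1 2 6 3 5 4 8 9 0 7]
After op 4 (in_shuffle): [4 1 8 2 9 6 0 3 7 5]
Position 6: card 0.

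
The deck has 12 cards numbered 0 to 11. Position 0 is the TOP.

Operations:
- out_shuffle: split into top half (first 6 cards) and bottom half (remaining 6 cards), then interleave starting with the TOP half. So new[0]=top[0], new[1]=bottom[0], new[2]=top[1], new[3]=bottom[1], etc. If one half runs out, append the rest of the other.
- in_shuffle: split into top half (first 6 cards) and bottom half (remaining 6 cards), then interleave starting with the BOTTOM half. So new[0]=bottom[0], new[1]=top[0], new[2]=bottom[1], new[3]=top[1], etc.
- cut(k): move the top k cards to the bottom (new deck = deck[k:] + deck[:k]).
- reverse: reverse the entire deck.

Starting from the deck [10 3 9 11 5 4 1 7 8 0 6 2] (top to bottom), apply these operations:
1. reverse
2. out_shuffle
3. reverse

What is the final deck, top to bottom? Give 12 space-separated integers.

Answer: 10 1 3 7 9 8 11 0 5 6 4 2

Derivation:
After op 1 (reverse): [2 6 0 8 7 1 4 5 11 9 3 10]
After op 2 (out_shuffle): [2 4 6 5 0 11 8 9 7 3 1 10]
After op 3 (reverse): [10 1 3 7 9 8 11 0 5 6 4 2]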